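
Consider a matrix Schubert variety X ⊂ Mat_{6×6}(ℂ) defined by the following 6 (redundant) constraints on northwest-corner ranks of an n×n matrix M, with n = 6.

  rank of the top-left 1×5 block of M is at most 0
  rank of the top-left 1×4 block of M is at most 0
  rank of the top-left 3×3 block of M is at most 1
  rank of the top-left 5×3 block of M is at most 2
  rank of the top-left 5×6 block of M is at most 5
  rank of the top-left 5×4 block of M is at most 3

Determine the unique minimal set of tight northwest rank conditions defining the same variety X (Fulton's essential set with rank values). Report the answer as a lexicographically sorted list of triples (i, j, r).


The tightest implied rank at each (i,j), from the 6 conditions:

  row 1: 0  0  0  0  0  1
  row 2: 1  1  1  1  1  2
  row 3: 1  1  1  2  2  3
  row 4: 1  2  2  3  3  4
  row 5: 1  2  2  3  4  5
  row 6: 1  2  3  4  5  6

reading off 1-entries of Δ²R: w = (6, 1, 4, 2, 5, 3).

3 SE-corners of the 8-cell Rothe diagram give Ess(w):

[(1, 5, 0), (3, 3, 1), (5, 3, 2)]


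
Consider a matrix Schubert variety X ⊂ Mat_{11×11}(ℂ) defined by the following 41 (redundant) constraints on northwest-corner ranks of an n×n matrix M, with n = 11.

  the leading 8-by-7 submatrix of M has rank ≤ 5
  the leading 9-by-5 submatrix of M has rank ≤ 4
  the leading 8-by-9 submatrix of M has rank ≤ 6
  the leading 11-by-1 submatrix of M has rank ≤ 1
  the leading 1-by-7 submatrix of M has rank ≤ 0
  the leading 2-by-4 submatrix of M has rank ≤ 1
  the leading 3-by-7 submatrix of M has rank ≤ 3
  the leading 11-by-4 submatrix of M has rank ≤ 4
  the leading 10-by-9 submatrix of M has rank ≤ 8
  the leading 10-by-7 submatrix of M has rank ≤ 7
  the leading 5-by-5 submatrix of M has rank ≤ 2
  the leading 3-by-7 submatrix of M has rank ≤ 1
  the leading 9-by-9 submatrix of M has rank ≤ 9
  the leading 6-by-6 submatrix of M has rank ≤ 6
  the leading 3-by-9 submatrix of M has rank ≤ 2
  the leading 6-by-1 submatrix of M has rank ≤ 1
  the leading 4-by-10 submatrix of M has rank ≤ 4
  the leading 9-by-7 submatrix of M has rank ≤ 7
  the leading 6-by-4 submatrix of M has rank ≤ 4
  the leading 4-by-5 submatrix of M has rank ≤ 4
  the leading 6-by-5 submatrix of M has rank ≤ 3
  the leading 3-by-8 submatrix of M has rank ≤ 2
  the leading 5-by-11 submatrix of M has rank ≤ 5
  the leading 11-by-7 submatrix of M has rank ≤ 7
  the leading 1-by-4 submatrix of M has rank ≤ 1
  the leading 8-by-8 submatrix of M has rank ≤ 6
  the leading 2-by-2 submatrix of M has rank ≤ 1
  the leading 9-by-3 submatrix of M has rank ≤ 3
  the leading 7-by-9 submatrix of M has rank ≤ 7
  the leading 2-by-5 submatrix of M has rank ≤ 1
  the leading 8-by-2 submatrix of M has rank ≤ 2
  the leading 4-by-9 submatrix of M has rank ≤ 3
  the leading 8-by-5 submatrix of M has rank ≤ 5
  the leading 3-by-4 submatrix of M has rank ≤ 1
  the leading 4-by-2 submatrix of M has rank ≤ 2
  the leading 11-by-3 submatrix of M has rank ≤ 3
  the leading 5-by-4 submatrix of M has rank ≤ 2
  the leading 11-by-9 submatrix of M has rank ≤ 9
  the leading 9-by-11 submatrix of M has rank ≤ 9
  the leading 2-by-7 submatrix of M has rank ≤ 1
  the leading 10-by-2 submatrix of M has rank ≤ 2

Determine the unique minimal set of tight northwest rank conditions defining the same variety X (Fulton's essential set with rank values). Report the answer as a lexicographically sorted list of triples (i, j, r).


Computing R[i][j] = min implied NW-rank bound (n=11, 41 conditions):

  0 0 0 0 0 0 0 1 1 1 1
  1 1 1 1 1 1 1 2 2 2 2
  1 1 1 1 1 1 1 2 2 3 3
  1 2 2 2 2 2 2 3 3 4 4
  1 2 2 2 2 3 3 4 4 5 5
  1 2 3 3 3 4 4 5 5 6 6
  1 2 3 4 4 5 5 6 6 7 7
  1 2 3 4 4 5 5 6 6 7 8
  1 2 3 4 4 5 6 7 7 8 9
  1 2 3 4 5 6 7 8 8 9 10
  1 2 3 4 5 6 7 8 9 10 11

second differences of R give the permutation w = (8, 1, 10, 2, 6, 3, 4, 11, 7, 5, 9).

7 SE-corners of the 21-cell Rothe diagram give Ess(w):

[(1, 7, 0), (3, 7, 1), (3, 9, 2), (5, 5, 2), (8, 7, 5), (8, 9, 6), (9, 5, 4)]


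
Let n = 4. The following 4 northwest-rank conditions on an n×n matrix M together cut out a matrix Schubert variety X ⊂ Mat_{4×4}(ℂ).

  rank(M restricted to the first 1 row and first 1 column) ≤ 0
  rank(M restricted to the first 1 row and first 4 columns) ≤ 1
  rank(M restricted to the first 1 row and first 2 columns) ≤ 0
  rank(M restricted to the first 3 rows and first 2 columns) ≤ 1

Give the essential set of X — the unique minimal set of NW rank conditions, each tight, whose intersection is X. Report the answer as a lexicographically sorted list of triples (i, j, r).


Rank table r_w(4×4) implied by the 4 constraints:

  i=1: 0 0 1 1
  i=2: 1 1 2 2
  i=3: 1 1 2 3
  i=4: 1 2 3 4

second differences of R give the permutation w = (3, 1, 4, 2).

D(w) has 3 cells with 2 SE-corners; essential set:

[(1, 2, 0), (3, 2, 1)]


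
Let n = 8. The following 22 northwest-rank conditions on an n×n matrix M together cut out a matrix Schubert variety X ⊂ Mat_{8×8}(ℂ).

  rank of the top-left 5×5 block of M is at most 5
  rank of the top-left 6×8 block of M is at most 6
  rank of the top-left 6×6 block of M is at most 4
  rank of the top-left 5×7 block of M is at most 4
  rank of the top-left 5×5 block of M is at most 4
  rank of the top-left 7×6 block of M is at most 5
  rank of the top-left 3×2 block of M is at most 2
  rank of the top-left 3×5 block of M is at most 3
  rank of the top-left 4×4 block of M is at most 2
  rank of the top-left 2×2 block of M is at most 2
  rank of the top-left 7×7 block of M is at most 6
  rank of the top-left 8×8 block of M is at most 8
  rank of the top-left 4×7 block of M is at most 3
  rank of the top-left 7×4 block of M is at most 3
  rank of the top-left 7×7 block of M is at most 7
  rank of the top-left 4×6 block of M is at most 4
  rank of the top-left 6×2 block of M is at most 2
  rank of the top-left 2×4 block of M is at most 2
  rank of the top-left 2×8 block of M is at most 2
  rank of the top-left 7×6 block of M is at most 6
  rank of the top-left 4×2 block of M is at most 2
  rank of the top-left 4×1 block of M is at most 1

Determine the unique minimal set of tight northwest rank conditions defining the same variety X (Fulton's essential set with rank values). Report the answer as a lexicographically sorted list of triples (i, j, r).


Recovering R(i,j) via the rank-extension bound from the 22 conditions:

  1 1 1 1 1 1 1 1
  1 2 2 2 2 2 2 2
  1 2 2 2 3 3 3 3
  1 2 2 2 3 3 3 4
  1 2 3 3 4 4 4 5
  1 2 3 3 4 4 5 6
  1 2 3 3 4 5 6 7
  1 2 3 4 5 6 7 8

the unique w with this rank table is (1, 2, 5, 8, 3, 7, 6, 4).

D(w) has 9 cells with 4 SE-corners; essential set:

[(4, 4, 2), (4, 7, 3), (6, 6, 4), (7, 4, 3)]


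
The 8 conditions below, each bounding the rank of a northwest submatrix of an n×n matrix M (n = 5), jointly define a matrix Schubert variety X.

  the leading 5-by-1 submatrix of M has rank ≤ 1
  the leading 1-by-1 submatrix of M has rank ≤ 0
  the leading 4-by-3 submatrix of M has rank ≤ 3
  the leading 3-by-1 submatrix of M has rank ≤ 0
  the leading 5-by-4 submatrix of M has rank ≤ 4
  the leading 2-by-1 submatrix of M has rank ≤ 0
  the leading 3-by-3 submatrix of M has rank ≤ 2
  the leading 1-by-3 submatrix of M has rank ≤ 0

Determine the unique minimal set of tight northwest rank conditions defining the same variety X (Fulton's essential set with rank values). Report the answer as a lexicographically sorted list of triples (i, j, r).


Rank table r_w(5×5) implied by the 8 constraints:

  row 1: 0, 0, 0, 1, 1
  row 2: 0, 1, 1, 2, 2
  row 3: 0, 1, 2, 3, 3
  row 4: 1, 2, 3, 4, 4
  row 5: 1, 2, 3, 4, 5

reading off 1-entries of Δ²R: w = (4, 2, 3, 1, 5).

D(w) has 5 cells with 2 SE-corners; essential set:

[(1, 3, 0), (3, 1, 0)]


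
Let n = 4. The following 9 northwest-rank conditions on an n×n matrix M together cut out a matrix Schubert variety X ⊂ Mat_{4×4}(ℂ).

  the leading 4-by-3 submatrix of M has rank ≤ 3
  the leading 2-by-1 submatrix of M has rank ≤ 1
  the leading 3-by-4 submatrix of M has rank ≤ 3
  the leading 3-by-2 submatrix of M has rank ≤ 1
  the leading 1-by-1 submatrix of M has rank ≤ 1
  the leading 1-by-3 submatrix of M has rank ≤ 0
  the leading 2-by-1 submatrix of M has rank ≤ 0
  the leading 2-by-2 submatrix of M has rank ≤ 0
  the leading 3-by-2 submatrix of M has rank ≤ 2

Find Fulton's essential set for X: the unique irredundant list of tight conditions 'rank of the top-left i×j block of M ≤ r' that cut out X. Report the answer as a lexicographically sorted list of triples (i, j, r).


Reconstructing r_w from the 9 given conditions:

  0 | 0 | 0 | 1
  0 | 0 | 1 | 2
  1 | 1 | 2 | 3
  1 | 2 | 3 | 4

giving w = (4, 3, 1, 2) via Δ²R.

|D(w)|=5, |Ess(w)|=2:

[(1, 3, 0), (2, 2, 0)]


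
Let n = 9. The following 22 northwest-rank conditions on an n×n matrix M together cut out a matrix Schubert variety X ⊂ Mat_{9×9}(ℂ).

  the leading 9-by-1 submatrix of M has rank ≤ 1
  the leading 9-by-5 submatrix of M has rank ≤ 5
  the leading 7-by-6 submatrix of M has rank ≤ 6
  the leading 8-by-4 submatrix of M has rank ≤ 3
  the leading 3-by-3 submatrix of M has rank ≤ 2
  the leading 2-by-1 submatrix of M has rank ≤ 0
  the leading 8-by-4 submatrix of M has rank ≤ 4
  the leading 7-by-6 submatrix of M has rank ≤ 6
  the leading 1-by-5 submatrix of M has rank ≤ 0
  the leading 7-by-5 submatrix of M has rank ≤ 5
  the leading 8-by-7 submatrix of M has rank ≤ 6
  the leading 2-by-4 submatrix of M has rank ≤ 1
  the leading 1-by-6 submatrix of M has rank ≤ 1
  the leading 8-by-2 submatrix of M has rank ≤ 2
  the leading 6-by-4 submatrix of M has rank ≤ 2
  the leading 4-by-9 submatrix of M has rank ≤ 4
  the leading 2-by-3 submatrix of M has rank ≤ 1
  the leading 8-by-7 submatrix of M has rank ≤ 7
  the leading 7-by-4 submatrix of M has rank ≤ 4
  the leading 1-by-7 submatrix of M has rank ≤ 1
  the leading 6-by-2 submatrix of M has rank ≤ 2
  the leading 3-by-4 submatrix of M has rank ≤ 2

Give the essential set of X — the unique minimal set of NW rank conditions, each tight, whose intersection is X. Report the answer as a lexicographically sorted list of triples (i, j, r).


Propagating the 22 rank bounds to every northwest block:

  R[1]: 0 0 0 0 0 1 1 1 1
  R[2]: 0 1 1 1 1 2 2 2 2
  R[3]: 1 2 2 2 2 3 3 3 3
  R[4]: 1 2 2 2 3 4 4 4 4
  R[5]: 1 2 2 2 3 4 5 5 5
  R[6]: 1 2 2 2 3 4 5 6 6
  R[7]: 1 2 3 3 4 5 6 7 7
  R[8]: 1 2 3 3 4 5 6 7 8
  R[9]: 1 2 3 4 5 6 7 8 9

giving w = (6, 2, 1, 5, 7, 8, 3, 9, 4) via Δ²R.

D(w) has 13 cells with 4 SE-corners; essential set:

[(1, 5, 0), (2, 1, 0), (6, 4, 2), (8, 4, 3)]


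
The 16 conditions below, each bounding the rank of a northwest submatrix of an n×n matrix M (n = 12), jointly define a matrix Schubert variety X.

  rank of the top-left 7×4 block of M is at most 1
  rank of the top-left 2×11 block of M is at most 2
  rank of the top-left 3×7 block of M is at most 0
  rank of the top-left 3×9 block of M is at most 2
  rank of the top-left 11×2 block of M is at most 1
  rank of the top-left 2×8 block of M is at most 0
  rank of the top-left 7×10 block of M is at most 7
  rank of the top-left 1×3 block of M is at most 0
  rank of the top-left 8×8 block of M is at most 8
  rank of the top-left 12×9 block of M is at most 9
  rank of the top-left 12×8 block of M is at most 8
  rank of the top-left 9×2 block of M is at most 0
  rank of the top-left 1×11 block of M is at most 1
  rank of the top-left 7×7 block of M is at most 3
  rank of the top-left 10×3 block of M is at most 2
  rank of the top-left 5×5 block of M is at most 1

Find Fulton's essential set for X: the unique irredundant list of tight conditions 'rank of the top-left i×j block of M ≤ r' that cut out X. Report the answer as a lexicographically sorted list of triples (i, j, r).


Recovering R(i,j) via the rank-extension bound from the 16 conditions:

  row 1: 0 0 0 0 0 0 0 0 1 1 1 1
  row 2: 0 0 0 0 0 0 0 0 1 2 2 2
  row 3: 0 0 0 0 0 0 0 1 2 3 3 3
  row 4: 0 0 1 1 1 1 1 2 3 4 4 4
  row 5: 0 0 1 1 1 2 2 3 4 5 5 5
  row 6: 0 0 1 1 2 3 3 4 5 6 6 6
  row 7: 0 0 1 1 2 3 3 4 5 6 7 7
  row 8: 0 0 1 2 3 4 4 5 6 7 8 8
  row 9: 0 0 1 2 3 4 5 6 7 8 9 9
  row 10: 1 1 2 3 4 5 6 7 8 9 10 10
  row 11: 1 1 2 3 4 5 6 7 8 9 10 11
  row 12: 1 2 3 4 5 6 7 8 9 10 11 12

the unique w with this rank table is (9, 10, 8, 3, 6, 5, 11, 4, 7, 1, 12, 2).

ℓ(w)=41; the 7 essential cells (i,j,r):

[(2, 8, 0), (3, 7, 0), (5, 5, 1), (7, 4, 1), (7, 7, 3), (9, 2, 0), (11, 2, 1)]


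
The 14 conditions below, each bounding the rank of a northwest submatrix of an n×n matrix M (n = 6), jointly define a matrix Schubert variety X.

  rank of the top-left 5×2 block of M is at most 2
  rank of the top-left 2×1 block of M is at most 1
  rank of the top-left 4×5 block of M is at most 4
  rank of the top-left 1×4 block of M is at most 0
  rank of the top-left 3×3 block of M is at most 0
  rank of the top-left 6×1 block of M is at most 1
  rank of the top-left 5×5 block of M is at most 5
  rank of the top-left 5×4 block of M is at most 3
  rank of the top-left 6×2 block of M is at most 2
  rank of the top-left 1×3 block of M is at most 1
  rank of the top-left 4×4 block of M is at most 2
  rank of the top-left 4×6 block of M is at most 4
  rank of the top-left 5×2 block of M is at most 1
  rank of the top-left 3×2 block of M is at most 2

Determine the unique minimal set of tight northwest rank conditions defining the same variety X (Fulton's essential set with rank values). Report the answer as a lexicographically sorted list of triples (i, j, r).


Rank table r_w(6×6) implied by the 14 constraints:

  0  0  0  0  1  1
  0  0  0  1  2  2
  0  0  0  1  2  3
  1  1  1  2  3  4
  1  1  2  3  4  5
  1  2  3  4  5  6

so w = (5, 4, 6, 1, 3, 2).

|D(w)|=11, |Ess(w)|=3:

[(1, 4, 0), (3, 3, 0), (5, 2, 1)]


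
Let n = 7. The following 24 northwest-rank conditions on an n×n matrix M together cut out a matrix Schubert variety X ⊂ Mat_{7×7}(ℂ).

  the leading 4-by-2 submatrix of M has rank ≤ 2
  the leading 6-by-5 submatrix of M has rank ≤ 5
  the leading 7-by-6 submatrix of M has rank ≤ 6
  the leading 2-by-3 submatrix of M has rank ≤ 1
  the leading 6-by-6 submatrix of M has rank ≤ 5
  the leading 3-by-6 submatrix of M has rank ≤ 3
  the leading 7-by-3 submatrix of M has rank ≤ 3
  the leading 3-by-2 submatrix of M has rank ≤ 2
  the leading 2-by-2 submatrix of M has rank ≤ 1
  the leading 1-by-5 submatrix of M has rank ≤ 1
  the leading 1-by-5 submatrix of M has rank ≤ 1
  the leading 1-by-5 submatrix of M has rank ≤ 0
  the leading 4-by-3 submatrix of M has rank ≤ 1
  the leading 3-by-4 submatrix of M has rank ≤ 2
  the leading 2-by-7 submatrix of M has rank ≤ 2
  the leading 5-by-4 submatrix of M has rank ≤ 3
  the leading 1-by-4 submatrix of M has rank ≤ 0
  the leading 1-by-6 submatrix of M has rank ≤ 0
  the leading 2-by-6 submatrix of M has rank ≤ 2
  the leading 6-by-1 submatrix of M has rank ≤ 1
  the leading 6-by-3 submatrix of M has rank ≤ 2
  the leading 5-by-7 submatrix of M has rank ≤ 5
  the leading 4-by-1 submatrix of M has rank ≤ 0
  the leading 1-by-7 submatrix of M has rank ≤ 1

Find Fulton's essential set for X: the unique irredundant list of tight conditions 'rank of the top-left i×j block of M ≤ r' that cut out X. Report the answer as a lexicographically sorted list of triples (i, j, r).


Recovering R(i,j) via the rank-extension bound from the 24 conditions:

  row 1: 0, 0, 0, 0, 0, 0, 1
  row 2: 0, 1, 1, 1, 1, 1, 2
  row 3: 0, 1, 1, 2, 2, 2, 3
  row 4: 0, 1, 1, 2, 3, 3, 4
  row 5: 1, 2, 2, 3, 4, 4, 5
  row 6: 1, 2, 2, 3, 4, 5, 6
  row 7: 1, 2, 3, 4, 5, 6, 7

so w = (7, 2, 4, 5, 1, 6, 3).

4 SE-corners of the 12-cell Rothe diagram give Ess(w):

[(1, 6, 0), (4, 1, 0), (4, 3, 1), (6, 3, 2)]


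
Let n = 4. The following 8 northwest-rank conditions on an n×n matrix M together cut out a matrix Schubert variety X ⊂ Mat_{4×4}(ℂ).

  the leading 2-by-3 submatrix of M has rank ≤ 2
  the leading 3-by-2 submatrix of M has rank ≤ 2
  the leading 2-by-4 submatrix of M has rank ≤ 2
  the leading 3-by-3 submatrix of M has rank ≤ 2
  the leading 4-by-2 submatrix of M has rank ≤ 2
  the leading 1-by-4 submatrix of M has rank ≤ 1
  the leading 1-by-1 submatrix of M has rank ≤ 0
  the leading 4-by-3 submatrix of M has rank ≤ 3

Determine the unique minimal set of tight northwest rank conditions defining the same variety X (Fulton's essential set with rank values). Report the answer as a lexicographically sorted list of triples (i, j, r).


Recovering R(i,j) via the rank-extension bound from the 8 conditions:

  i=1: 0 | 1 | 1 | 1
  i=2: 1 | 2 | 2 | 2
  i=3: 1 | 2 | 2 | 3
  i=4: 1 | 2 | 3 | 4

hence w(1..4) = (2, 1, 4, 3).

2 SE-corners of the 2-cell Rothe diagram give Ess(w):

[(1, 1, 0), (3, 3, 2)]


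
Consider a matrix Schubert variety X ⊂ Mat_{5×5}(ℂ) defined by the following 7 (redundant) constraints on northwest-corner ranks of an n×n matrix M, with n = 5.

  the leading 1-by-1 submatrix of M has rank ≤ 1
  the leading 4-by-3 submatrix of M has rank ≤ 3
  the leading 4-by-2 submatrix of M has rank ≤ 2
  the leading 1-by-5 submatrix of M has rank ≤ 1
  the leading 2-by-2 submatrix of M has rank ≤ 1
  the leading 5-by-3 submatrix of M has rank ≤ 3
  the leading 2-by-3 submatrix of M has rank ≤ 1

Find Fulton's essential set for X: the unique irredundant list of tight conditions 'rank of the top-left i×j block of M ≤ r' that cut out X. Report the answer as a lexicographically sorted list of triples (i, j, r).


Reconstructing r_w from the 7 given conditions:

  1 | 1 | 1 | 1 | 1
  1 | 1 | 1 | 2 | 2
  1 | 2 | 2 | 3 | 3
  1 | 2 | 3 | 4 | 4
  1 | 2 | 3 | 4 | 5

hence w(1..5) = (1, 4, 2, 3, 5).

1 SE-corner of the 2-cell Rothe diagram gives Ess(w):

[(2, 3, 1)]


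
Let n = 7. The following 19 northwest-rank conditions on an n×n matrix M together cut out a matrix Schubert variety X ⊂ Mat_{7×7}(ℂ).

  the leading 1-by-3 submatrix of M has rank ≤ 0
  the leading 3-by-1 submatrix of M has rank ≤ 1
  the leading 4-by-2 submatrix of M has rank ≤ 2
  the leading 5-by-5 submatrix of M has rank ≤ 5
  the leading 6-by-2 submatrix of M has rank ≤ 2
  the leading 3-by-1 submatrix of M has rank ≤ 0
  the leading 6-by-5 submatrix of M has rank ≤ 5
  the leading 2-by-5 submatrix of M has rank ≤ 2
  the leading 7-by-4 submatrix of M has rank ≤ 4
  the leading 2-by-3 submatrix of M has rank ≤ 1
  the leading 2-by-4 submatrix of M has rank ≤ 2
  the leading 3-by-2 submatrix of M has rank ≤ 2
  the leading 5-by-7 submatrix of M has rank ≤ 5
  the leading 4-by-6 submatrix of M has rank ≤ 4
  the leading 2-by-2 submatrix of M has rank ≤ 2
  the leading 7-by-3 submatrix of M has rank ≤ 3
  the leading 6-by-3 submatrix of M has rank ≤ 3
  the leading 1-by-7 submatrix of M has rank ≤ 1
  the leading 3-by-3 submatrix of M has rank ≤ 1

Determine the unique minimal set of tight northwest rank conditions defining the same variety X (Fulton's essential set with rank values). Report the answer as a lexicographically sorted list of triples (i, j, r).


The tightest implied rank at each (i,j), from the 19 conditions:

  i=1: 0  0  0  1  1  1  1
  i=2: 0  1  1  2  2  2  2
  i=3: 0  1  1  2  3  3  3
  i=4: 1  2  2  3  4  4  4
  i=5: 1  2  3  4  5  5  5
  i=6: 1  2  3  4  5  6  6
  i=7: 1  2  3  4  5  6  7

the unique w with this rank table is (4, 2, 5, 1, 3, 6, 7).

ℓ(w)=6; the 3 essential cells (i,j,r):

[(1, 3, 0), (3, 1, 0), (3, 3, 1)]


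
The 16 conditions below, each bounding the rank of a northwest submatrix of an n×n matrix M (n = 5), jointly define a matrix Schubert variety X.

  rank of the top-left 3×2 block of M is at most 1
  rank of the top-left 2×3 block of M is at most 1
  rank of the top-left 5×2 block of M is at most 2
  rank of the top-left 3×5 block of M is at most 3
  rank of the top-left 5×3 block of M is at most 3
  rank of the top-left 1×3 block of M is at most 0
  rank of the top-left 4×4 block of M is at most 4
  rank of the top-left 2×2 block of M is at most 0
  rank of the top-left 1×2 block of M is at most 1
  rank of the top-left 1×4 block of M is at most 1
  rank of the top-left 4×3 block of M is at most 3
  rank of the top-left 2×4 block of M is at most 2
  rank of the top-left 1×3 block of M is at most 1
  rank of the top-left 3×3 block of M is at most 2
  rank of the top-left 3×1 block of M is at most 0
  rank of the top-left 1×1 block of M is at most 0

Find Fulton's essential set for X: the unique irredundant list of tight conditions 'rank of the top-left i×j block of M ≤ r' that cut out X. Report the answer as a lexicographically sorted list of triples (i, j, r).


Recovering R(i,j) via the rank-extension bound from the 16 conditions:

  R[1]: 0  0  0  1  1
  R[2]: 0  0  1  2  2
  R[3]: 0  1  2  3  3
  R[4]: 1  2  3  4  4
  R[5]: 1  2  3  4  5

reading off 1-entries of Δ²R: w = (4, 3, 2, 1, 5).

ℓ(w)=6; the 3 essential cells (i,j,r):

[(1, 3, 0), (2, 2, 0), (3, 1, 0)]


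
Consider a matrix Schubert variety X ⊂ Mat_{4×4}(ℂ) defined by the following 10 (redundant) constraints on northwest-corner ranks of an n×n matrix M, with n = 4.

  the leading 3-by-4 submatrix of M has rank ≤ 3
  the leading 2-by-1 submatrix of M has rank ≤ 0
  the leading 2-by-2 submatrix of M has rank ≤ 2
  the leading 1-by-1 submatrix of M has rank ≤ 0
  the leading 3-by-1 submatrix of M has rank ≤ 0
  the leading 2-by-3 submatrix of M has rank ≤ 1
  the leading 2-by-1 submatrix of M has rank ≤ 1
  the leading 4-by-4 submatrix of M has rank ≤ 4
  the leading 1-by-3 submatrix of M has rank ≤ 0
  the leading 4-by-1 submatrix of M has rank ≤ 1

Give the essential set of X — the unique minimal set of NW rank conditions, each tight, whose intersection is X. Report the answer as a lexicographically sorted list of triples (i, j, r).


Recovering R(i,j) via the rank-extension bound from the 10 conditions:

  0 0 0 1
  0 1 1 2
  0 1 2 3
  1 2 3 4

so w = (4, 2, 3, 1).

ℓ(w)=5; the 2 essential cells (i,j,r):

[(1, 3, 0), (3, 1, 0)]


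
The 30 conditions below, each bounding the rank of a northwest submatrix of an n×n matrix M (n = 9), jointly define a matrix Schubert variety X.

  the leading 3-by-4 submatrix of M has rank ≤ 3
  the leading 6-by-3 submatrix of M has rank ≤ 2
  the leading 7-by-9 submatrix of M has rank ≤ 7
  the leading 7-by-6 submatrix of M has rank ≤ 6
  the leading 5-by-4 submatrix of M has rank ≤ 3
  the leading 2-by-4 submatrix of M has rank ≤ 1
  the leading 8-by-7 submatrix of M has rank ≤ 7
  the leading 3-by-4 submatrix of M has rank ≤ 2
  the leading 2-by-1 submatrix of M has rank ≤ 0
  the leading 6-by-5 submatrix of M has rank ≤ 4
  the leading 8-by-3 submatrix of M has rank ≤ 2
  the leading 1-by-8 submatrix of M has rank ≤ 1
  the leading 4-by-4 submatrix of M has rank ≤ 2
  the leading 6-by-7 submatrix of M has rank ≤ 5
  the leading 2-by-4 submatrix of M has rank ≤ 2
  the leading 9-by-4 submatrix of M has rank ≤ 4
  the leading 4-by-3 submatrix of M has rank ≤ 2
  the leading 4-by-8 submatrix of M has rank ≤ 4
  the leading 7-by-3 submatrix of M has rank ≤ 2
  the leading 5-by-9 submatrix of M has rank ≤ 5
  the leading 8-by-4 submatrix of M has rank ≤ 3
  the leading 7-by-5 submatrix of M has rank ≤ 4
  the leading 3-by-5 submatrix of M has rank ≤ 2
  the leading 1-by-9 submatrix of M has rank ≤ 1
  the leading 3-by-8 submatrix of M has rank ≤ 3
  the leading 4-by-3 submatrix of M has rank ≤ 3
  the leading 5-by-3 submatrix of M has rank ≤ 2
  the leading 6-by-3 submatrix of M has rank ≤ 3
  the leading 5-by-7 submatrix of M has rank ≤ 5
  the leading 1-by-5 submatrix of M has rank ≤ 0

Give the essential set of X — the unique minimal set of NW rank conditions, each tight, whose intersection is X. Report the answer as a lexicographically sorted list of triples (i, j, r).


The tightest implied rank at each (i,j), from the 30 conditions:

  i=1: 0, 0, 0, 0, 0, 1, 1, 1, 1
  i=2: 0, 1, 1, 1, 1, 2, 2, 2, 2
  i=3: 1, 2, 2, 2, 2, 3, 3, 3, 3
  i=4: 1, 2, 2, 2, 3, 4, 4, 4, 4
  i=5: 1, 2, 2, 3, 4, 5, 5, 5, 5
  i=6: 1, 2, 2, 3, 4, 5, 5, 6, 6
  i=7: 1, 2, 2, 3, 4, 5, 6, 7, 7
  i=8: 1, 2, 2, 3, 4, 5, 6, 7, 8
  i=9: 1, 2, 3, 4, 5, 6, 7, 8, 9

second differences of R give the permutation w = (6, 2, 1, 5, 4, 8, 7, 9, 3).

D(w) has 13 cells with 5 SE-corners; essential set:

[(1, 5, 0), (2, 1, 0), (4, 4, 2), (6, 7, 5), (8, 3, 2)]


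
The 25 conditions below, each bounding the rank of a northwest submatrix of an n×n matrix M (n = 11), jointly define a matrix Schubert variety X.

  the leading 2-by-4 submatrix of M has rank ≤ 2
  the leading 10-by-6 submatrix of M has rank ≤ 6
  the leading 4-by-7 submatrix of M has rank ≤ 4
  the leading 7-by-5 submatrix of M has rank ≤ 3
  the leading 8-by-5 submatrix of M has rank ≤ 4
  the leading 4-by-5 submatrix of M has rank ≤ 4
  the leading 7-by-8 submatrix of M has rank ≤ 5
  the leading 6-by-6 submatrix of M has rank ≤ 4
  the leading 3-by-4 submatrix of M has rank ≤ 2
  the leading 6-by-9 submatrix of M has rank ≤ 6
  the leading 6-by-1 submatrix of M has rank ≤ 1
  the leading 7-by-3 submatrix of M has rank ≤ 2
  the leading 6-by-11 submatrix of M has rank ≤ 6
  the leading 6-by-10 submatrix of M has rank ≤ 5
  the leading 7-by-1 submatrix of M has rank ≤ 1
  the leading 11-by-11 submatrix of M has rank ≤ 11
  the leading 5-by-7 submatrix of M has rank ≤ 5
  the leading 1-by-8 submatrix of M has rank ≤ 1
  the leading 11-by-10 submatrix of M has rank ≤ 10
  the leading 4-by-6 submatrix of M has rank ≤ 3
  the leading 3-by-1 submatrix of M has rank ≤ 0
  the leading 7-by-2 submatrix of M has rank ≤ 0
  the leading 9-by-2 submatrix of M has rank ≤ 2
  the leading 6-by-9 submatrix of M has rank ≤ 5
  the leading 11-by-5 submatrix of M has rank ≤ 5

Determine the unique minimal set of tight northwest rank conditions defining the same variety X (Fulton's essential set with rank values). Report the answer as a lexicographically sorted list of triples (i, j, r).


Recovering R(i,j) via the rank-extension bound from the 25 conditions:

  i=1: 0 0 1 1 1 1 1 1 1 1 1
  i=2: 0 0 1 2 2 2 2 2 2 2 2
  i=3: 0 0 1 2 3 3 3 3 3 3 3
  i=4: 0 0 1 2 3 3 4 4 4 4 4
  i=5: 0 0 1 2 3 4 5 5 5 5 5
  i=6: 0 0 1 2 3 4 5 5 5 5 6
  i=7: 0 0 1 2 3 4 5 5 6 6 7
  i=8: 1 1 2 3 4 5 6 6 7 7 8
  i=9: 1 2 3 4 5 6 7 7 8 8 9
  i=10: 1 2 3 4 5 6 7 8 9 9 10
  i=11: 1 2 3 4 5 6 7 8 9 10 11

reading off 1-entries of Δ²R: w = (3, 4, 5, 7, 6, 11, 9, 1, 2, 8, 10).

Fulton essential set (4 of the 19 Rothe cells):

[(4, 6, 3), (6, 10, 5), (7, 2, 0), (7, 8, 5)]


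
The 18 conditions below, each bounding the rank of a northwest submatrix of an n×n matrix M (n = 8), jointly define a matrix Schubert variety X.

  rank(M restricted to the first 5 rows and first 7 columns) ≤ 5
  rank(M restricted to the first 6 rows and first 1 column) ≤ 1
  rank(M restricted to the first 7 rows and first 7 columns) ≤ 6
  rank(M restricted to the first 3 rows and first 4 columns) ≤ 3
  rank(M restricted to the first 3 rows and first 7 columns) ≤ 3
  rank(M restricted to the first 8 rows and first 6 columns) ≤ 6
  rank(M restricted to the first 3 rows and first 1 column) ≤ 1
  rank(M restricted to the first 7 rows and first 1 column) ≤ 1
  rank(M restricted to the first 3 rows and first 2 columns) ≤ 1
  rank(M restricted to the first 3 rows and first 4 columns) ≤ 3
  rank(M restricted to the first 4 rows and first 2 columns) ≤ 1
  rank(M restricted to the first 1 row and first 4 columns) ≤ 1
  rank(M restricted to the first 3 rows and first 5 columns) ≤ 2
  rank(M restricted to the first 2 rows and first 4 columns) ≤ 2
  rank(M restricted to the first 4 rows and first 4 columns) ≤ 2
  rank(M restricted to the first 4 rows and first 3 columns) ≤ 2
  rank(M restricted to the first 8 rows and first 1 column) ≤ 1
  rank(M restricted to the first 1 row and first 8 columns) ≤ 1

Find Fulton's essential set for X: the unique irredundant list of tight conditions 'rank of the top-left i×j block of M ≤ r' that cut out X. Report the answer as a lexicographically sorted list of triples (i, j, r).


Computing R[i][j] = min implied NW-rank bound (n=8, 18 conditions):

  row 1: 1, 1, 1, 1, 1, 1, 1, 1
  row 2: 1, 1, 2, 2, 2, 2, 2, 2
  row 3: 1, 1, 2, 2, 2, 3, 3, 3
  row 4: 1, 1, 2, 2, 3, 4, 4, 4
  row 5: 1, 2, 3, 3, 4, 5, 5, 5
  row 6: 1, 2, 3, 4, 5, 6, 6, 6
  row 7: 1, 2, 3, 4, 5, 6, 6, 7
  row 8: 1, 2, 3, 4, 5, 6, 7, 8

giving w = (1, 3, 6, 5, 2, 4, 8, 7) via Δ²R.

Rothe diagram D(w) (7 cells), 4 SE-corners (essential conditions):

[(3, 5, 2), (4, 2, 1), (4, 4, 2), (7, 7, 6)]


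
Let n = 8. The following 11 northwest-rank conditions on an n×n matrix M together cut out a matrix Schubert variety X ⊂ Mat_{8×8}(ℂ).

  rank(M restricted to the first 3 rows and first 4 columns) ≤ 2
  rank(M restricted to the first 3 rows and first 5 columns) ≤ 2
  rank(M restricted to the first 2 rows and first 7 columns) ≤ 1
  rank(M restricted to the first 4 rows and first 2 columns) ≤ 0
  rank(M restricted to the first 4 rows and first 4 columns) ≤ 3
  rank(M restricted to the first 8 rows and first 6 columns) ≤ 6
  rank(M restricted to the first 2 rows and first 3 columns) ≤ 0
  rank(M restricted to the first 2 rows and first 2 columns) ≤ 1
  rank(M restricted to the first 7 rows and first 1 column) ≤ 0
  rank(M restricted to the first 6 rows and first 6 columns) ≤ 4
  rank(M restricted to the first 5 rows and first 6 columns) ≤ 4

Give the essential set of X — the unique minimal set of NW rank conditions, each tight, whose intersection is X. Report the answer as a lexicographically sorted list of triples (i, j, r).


Rank table r_w(8×8) implied by the 11 constraints:

  0, 0, 0, 1, 1, 1, 1, 1
  0, 0, 0, 1, 1, 1, 1, 2
  0, 0, 1, 2, 2, 2, 2, 3
  0, 0, 1, 2, 3, 3, 3, 4
  0, 1, 2, 3, 4, 4, 4, 5
  0, 1, 2, 3, 4, 4, 5, 6
  0, 1, 2, 3, 4, 5, 6, 7
  1, 2, 3, 4, 5, 6, 7, 8

second differences of R give the permutation w = (4, 8, 3, 5, 2, 7, 6, 1).

5 SE-corners of the 17-cell Rothe diagram give Ess(w):

[(2, 3, 0), (2, 7, 1), (4, 2, 0), (6, 6, 4), (7, 1, 0)]


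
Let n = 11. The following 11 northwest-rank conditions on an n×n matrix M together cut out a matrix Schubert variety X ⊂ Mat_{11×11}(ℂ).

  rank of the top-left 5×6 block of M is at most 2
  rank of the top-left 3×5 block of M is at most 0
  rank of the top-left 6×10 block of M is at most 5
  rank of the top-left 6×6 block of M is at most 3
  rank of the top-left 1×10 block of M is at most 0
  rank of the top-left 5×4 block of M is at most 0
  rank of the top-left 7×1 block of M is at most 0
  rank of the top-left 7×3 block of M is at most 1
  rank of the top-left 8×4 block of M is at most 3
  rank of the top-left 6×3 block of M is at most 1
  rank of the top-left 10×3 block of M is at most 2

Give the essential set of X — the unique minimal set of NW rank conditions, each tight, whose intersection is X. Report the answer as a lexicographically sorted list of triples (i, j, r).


Computing R[i][j] = min implied NW-rank bound (n=11, 11 conditions):

  0  0  0  0  0  0  0  0  0  0  1
  0  0  0  0  0  1  1  1  1  1  2
  0  0  0  0  0  1  2  2  2  2  3
  0  0  0  0  1  2  3  3  3  3  4
  0  0  0  0  1  2  3  4  4  4  5
  0  1  1  1  2  3  4  5  5  5  6
  0  1  1  2  3  4  5  6  6  6  7
  1  2  2  3  4  5  6  7  7  7  8
  1  2  2  3  4  5  6  7  8  8  9
  1  2  2  3  4  5  6  7  8  9  10
  1  2  3  4  5  6  7  8  9  10  11

hence w(1..11) = (11, 6, 7, 5, 8, 2, 4, 1, 9, 10, 3).

D(w) has 33 cells with 6 SE-corners; essential set:

[(1, 10, 0), (3, 5, 0), (5, 4, 0), (7, 1, 0), (7, 3, 1), (10, 3, 2)]


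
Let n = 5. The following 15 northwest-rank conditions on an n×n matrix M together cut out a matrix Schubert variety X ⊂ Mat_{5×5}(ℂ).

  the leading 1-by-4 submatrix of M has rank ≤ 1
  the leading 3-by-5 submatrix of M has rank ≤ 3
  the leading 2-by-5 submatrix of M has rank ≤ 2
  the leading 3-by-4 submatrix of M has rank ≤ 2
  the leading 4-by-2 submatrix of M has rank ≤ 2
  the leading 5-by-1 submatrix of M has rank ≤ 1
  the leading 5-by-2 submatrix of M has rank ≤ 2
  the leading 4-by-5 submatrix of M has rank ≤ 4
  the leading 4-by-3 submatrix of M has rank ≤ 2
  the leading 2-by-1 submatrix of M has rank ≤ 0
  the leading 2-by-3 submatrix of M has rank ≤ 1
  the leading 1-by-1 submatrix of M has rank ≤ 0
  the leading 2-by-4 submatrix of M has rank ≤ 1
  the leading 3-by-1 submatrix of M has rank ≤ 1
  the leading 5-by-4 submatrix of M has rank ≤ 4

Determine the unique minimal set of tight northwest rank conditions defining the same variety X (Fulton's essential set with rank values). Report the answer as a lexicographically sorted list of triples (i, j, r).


Rank table r_w(5×5) implied by the 15 constraints:

  row 1: 0 | 1 | 1 | 1 | 1
  row 2: 0 | 1 | 1 | 1 | 2
  row 3: 1 | 2 | 2 | 2 | 3
  row 4: 1 | 2 | 2 | 3 | 4
  row 5: 1 | 2 | 3 | 4 | 5

the unique w with this rank table is (2, 5, 1, 4, 3).

3 SE-corners of the 5-cell Rothe diagram give Ess(w):

[(2, 1, 0), (2, 4, 1), (4, 3, 2)]


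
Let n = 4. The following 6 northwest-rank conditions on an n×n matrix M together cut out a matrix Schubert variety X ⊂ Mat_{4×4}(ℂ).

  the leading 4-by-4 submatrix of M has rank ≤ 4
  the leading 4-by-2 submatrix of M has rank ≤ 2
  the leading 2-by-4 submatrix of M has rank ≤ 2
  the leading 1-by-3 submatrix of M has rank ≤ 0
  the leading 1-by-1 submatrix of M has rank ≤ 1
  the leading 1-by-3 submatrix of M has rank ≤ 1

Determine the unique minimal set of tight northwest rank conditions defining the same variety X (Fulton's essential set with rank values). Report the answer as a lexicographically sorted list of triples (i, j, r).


Recovering R(i,j) via the rank-extension bound from the 6 conditions:

  R[1]: 0  0  0  1
  R[2]: 1  1  1  2
  R[3]: 1  2  2  3
  R[4]: 1  2  3  4

second differences of R give the permutation w = (4, 1, 2, 3).

D(w) has 3 cells with 1 SE-corner; essential set:

[(1, 3, 0)]


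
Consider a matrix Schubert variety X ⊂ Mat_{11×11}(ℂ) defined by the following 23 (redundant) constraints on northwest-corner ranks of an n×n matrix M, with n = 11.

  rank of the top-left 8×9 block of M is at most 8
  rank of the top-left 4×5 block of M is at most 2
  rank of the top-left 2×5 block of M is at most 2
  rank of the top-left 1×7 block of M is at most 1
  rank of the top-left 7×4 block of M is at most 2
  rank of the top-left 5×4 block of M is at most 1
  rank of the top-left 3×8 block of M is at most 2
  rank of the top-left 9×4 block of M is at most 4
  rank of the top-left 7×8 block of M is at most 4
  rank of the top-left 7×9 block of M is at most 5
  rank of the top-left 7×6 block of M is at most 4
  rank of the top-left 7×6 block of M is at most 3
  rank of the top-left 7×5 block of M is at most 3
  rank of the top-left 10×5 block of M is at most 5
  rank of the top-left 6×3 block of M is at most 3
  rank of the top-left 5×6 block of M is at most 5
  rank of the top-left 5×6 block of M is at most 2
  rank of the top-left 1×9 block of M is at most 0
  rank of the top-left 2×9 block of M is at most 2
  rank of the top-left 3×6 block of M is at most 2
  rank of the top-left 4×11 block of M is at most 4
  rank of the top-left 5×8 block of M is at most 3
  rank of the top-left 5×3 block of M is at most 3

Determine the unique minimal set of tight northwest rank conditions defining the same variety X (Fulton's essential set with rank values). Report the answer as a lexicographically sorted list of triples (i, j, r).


Rank table r_w(11×11) implied by the 23 constraints:

  row 1: 0, 0, 0, 0, 0, 0, 0, 0, 0, 1, 1
  row 2: 1, 1, 1, 1, 1, 1, 1, 1, 1, 2, 2
  row 3: 1, 1, 1, 1, 2, 2, 2, 2, 2, 3, 3
  row 4: 1, 1, 1, 1, 2, 2, 3, 3, 3, 4, 4
  row 5: 1, 1, 1, 1, 2, 2, 3, 3, 4, 5, 5
  row 6: 1, 2, 2, 2, 3, 3, 4, 4, 5, 6, 6
  row 7: 1, 2, 2, 2, 3, 3, 4, 4, 5, 6, 7
  row 8: 1, 2, 3, 3, 4, 4, 5, 5, 6, 7, 8
  row 9: 1, 2, 3, 4, 5, 5, 6, 6, 7, 8, 9
  row 10: 1, 2, 3, 4, 5, 6, 7, 7, 8, 9, 10
  row 11: 1, 2, 3, 4, 5, 6, 7, 8, 9, 10, 11

the unique w with this rank table is (10, 1, 5, 7, 9, 2, 11, 3, 4, 6, 8).

|D(w)|=25, |Ess(w)|=7:

[(1, 9, 0), (5, 4, 1), (5, 6, 2), (5, 8, 3), (7, 4, 2), (7, 6, 3), (7, 8, 4)]


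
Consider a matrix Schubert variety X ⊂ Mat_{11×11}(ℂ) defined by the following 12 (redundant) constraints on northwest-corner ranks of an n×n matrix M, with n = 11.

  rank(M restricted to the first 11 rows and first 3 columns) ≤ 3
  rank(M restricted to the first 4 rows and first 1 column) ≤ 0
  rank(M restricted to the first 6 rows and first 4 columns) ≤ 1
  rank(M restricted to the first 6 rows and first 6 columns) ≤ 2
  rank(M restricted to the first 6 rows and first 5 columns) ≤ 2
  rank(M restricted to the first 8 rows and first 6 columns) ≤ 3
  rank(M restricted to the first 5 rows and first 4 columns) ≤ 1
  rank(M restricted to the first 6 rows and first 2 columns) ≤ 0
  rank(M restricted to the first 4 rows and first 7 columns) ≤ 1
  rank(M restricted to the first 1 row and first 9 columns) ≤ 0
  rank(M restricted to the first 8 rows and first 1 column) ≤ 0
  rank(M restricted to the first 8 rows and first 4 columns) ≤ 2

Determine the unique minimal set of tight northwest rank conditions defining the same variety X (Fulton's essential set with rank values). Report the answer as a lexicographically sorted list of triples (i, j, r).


Propagating the 12 rank bounds to every northwest block:

  0, 0, 0, 0, 0, 0, 0, 0, 0, 1, 1
  0, 0, 1, 1, 1, 1, 1, 1, 1, 2, 2
  0, 0, 1, 1, 1, 1, 1, 2, 2, 3, 3
  0, 0, 1, 1, 1, 1, 1, 2, 3, 4, 4
  0, 0, 1, 1, 2, 2, 2, 3, 4, 5, 5
  0, 0, 1, 1, 2, 2, 3, 4, 5, 6, 6
  0, 1, 2, 2, 3, 3, 4, 5, 6, 7, 7
  0, 1, 2, 2, 3, 3, 4, 5, 6, 7, 8
  1, 2, 3, 3, 4, 4, 5, 6, 7, 8, 9
  1, 2, 3, 4, 5, 5, 6, 7, 8, 9, 10
  1, 2, 3, 4, 5, 6, 7, 8, 9, 10, 11

giving w = (10, 3, 8, 9, 5, 7, 2, 11, 1, 4, 6) via Δ²R.

Fulton essential set (8 of the 34 Rothe cells):

[(1, 9, 0), (4, 7, 1), (6, 2, 0), (6, 4, 1), (6, 6, 2), (8, 1, 0), (8, 4, 2), (8, 6, 3)]


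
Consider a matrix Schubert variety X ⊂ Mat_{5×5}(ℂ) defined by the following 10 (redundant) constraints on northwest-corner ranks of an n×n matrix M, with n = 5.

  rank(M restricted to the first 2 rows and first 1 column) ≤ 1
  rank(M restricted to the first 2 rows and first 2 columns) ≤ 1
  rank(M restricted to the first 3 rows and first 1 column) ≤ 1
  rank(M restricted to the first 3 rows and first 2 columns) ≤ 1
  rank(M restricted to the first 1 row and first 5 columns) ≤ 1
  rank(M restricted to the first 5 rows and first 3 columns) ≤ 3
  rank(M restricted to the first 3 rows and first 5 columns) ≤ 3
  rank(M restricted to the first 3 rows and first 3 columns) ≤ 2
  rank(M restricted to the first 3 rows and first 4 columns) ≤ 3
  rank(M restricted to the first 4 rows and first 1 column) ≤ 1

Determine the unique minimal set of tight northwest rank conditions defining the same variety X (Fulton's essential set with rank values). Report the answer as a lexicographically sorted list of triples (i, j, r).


Recovering R(i,j) via the rank-extension bound from the 10 conditions:

  i=1: 1  1  1  1  1
  i=2: 1  1  2  2  2
  i=3: 1  1  2  3  3
  i=4: 1  2  3  4  4
  i=5: 1  2  3  4  5

hence w(1..5) = (1, 3, 4, 2, 5).

|D(w)|=2, |Ess(w)|=1:

[(3, 2, 1)]


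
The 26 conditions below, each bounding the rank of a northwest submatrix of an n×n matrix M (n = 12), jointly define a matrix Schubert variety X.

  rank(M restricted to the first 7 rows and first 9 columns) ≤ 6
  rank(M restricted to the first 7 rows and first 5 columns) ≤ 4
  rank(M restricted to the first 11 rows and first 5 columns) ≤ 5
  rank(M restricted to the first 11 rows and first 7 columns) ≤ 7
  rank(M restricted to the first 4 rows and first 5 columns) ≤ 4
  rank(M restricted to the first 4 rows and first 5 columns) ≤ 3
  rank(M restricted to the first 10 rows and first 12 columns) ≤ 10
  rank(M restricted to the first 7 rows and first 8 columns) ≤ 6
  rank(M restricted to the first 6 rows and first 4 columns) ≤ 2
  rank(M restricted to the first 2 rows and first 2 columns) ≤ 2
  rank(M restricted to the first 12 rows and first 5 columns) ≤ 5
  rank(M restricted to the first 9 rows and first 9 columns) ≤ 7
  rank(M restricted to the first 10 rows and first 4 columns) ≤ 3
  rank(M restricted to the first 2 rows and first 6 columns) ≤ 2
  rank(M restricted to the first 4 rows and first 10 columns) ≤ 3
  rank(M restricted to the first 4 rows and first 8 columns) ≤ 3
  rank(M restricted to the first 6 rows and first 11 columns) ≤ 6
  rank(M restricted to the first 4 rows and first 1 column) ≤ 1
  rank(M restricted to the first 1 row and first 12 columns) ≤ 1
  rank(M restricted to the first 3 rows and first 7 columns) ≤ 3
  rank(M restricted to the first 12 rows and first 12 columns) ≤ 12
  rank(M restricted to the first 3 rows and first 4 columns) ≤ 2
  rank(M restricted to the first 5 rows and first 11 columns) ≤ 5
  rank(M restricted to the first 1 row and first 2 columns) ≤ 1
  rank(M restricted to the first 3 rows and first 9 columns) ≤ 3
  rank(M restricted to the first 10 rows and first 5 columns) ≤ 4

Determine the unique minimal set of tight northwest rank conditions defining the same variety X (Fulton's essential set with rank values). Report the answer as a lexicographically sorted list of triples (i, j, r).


Propagating the 26 rank bounds to every northwest block:

  R[1]: 1, 1, 1, 1, 1, 1, 1, 1, 1, 1, 1, 1
  R[2]: 1, 2, 2, 2, 2, 2, 2, 2, 2, 2, 2, 2
  R[3]: 1, 2, 2, 2, 3, 3, 3, 3, 3, 3, 3, 3
  R[4]: 1, 2, 2, 2, 3, 3, 3, 3, 3, 3, 4, 4
  R[5]: 1, 2, 2, 2, 3, 4, 4, 4, 4, 4, 5, 5
  R[6]: 1, 2, 2, 2, 3, 4, 5, 5, 5, 5, 6, 6
  R[7]: 1, 2, 3, 3, 4, 5, 6, 6, 6, 6, 7, 7
  R[8]: 1, 2, 3, 3, 4, 5, 6, 7, 7, 7, 8, 8
  R[9]: 1, 2, 3, 3, 4, 5, 6, 7, 7, 8, 9, 9
  R[10]: 1, 2, 3, 3, 4, 5, 6, 7, 8, 9, 10, 10
  R[11]: 1, 2, 3, 4, 5, 6, 7, 8, 9, 10, 11, 11
  R[12]: 1, 2, 3, 4, 5, 6, 7, 8, 9, 10, 11, 12

so w = (1, 2, 5, 11, 6, 7, 3, 8, 10, 9, 4, 12).

|D(w)|=17, |Ess(w)|=4:

[(4, 10, 3), (6, 4, 2), (9, 9, 7), (10, 4, 3)]
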